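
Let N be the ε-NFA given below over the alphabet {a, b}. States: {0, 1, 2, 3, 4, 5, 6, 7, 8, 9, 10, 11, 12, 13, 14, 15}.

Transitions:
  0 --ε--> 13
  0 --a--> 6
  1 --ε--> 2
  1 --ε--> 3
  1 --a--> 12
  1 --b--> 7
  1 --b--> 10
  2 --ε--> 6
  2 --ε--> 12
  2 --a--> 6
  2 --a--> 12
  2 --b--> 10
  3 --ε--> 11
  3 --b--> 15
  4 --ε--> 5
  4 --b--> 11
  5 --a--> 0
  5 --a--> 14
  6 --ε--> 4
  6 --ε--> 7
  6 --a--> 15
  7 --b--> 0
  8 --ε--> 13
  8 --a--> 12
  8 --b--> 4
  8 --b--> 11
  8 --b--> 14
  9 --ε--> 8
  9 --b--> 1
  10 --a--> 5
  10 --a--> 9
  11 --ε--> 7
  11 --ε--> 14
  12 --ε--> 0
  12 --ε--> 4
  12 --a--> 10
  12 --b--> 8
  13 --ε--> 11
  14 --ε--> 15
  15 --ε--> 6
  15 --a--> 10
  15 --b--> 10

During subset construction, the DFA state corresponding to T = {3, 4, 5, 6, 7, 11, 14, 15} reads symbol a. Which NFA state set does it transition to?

5 on a → {0, 14}.
6 on a → {15}.
15 on a → {10}.
No a-transition from 3, 4, 7, 11, 14.
Union after reading a: {0, 10, 14, 15}.
Now take the ε-closure:
From 0 via ε: add 13.
From 15 via ε: add 6.
From 6 via ε: add 4, 7.
From 13 via ε: add 11.
From 4 via ε: add 5.
No new states can be added; the closed set is {0, 4, 5, 6, 7, 10, 11, 13, 14, 15}.

{0, 4, 5, 6, 7, 10, 11, 13, 14, 15}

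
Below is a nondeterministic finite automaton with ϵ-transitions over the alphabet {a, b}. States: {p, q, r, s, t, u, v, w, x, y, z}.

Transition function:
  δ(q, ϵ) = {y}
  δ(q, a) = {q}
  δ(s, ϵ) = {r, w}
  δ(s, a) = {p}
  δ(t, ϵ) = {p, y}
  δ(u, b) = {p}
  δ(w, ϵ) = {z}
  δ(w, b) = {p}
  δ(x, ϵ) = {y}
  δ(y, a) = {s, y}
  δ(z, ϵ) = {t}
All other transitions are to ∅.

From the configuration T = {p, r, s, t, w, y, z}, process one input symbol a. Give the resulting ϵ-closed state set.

s on a → {p}.
y on a → {s, y}.
No a-transition from p, r, t, w, z.
Union after reading a: {p, s, y}.
Now take the ϵ-closure:
From s via ϵ: add r, w.
From w via ϵ: add z.
From z via ϵ: add t.
No new states can be added; the closed set is {p, r, s, t, w, y, z}.

{p, r, s, t, w, y, z}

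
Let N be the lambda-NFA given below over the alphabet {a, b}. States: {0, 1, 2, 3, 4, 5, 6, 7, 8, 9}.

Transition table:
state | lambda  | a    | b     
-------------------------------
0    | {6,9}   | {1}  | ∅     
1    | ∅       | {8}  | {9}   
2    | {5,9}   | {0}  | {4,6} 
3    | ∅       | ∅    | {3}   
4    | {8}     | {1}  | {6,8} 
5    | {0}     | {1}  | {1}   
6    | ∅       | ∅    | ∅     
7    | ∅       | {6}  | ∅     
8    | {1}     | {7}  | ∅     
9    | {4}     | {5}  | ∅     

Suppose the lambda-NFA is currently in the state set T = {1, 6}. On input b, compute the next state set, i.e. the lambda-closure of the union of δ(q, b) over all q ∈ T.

{1, 4, 8, 9}

1 on b → {9}.
No b-transition from 6.
Union after reading b: {9}.
Now take the lambda-closure:
From 9 via lambda: add 4.
From 4 via lambda: add 8.
From 8 via lambda: add 1.
No new states can be added; the closed set is {1, 4, 8, 9}.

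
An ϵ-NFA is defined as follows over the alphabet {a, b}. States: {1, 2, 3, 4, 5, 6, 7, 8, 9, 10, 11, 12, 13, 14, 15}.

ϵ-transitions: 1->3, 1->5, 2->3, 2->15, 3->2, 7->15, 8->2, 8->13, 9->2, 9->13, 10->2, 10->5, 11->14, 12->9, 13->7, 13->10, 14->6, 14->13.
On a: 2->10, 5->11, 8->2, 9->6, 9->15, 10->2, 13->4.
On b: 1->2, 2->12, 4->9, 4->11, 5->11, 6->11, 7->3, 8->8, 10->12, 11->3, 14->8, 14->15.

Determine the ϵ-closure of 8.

{2, 3, 5, 7, 8, 10, 13, 15}

Start with {8}.
From 8 via ϵ: add 2, 13.
From 2 via ϵ: add 3, 15.
From 13 via ϵ: add 7, 10.
From 10 via ϵ: add 5.
No new states can be added; the closed set is {2, 3, 5, 7, 8, 10, 13, 15}.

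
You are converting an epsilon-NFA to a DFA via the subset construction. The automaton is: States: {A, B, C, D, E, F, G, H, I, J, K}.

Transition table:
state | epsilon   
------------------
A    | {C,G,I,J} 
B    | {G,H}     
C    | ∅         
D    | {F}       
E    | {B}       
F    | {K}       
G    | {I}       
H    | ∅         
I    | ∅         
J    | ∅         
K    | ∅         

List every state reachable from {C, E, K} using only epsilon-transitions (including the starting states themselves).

{B, C, E, G, H, I, K}

Start with {C, E, K}.
From E via epsilon: add B.
From B via epsilon: add G, H.
From G via epsilon: add I.
No new states can be added; the closed set is {B, C, E, G, H, I, K}.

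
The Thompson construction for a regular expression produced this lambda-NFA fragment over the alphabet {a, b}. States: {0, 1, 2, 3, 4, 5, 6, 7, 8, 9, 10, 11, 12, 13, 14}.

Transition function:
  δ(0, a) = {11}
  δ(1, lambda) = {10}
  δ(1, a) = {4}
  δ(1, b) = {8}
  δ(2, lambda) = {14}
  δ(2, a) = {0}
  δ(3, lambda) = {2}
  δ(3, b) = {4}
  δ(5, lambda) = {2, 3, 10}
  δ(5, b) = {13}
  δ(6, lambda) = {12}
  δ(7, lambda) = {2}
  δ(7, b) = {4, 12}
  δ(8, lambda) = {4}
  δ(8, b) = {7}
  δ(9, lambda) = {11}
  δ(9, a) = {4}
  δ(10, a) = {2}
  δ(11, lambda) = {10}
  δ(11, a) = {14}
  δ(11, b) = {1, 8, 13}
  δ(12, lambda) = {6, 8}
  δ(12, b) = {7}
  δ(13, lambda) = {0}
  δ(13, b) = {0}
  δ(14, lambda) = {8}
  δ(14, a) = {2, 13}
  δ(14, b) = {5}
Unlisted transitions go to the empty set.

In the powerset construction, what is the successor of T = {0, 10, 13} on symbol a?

0 on a → {11}.
10 on a → {2}.
No a-transition from 13.
Union after reading a: {2, 11}.
Now take the lambda-closure:
From 2 via lambda: add 14.
From 11 via lambda: add 10.
From 14 via lambda: add 8.
From 8 via lambda: add 4.
No new states can be added; the closed set is {2, 4, 8, 10, 11, 14}.

{2, 4, 8, 10, 11, 14}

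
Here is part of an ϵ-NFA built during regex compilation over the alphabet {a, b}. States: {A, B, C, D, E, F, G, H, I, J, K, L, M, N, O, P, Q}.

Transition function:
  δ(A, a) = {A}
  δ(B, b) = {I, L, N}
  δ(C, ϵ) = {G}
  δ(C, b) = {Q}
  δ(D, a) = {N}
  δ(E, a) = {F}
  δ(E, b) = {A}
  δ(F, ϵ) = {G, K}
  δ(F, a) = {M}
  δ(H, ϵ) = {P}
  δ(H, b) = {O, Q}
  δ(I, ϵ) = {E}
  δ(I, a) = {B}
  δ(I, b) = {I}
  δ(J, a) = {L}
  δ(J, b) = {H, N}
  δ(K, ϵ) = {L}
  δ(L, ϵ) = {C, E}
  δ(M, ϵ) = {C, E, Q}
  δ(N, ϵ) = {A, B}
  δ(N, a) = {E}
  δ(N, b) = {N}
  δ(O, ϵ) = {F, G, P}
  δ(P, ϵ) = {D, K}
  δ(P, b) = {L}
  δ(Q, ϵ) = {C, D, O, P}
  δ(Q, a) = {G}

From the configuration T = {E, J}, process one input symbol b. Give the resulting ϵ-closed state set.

{A, B, C, D, E, G, H, K, L, N, P}

E on b → {A}.
J on b → {H, N}.
Union after reading b: {A, H, N}.
Now take the ϵ-closure:
From H via ϵ: add P.
From N via ϵ: add B.
From P via ϵ: add D, K.
From K via ϵ: add L.
From L via ϵ: add C, E.
From C via ϵ: add G.
No new states can be added; the closed set is {A, B, C, D, E, G, H, K, L, N, P}.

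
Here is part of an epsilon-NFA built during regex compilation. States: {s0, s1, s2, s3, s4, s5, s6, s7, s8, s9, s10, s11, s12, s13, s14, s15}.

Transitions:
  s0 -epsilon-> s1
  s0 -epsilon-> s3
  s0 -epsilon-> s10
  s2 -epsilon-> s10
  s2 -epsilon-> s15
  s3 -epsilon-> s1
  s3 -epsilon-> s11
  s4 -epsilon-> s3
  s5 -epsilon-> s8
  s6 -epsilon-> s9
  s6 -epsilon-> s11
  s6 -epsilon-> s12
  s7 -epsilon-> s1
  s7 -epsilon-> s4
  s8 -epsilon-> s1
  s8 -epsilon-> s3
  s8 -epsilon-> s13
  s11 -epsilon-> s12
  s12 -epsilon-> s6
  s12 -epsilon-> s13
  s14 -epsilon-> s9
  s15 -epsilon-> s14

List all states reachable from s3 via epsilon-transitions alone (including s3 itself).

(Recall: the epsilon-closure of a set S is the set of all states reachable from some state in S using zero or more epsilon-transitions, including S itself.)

Start with {s3}.
From s3 via epsilon: add s1, s11.
From s11 via epsilon: add s12.
From s12 via epsilon: add s6, s13.
From s6 via epsilon: add s9.
No new states can be added; the closed set is {s1, s3, s6, s9, s11, s12, s13}.

{s1, s3, s6, s9, s11, s12, s13}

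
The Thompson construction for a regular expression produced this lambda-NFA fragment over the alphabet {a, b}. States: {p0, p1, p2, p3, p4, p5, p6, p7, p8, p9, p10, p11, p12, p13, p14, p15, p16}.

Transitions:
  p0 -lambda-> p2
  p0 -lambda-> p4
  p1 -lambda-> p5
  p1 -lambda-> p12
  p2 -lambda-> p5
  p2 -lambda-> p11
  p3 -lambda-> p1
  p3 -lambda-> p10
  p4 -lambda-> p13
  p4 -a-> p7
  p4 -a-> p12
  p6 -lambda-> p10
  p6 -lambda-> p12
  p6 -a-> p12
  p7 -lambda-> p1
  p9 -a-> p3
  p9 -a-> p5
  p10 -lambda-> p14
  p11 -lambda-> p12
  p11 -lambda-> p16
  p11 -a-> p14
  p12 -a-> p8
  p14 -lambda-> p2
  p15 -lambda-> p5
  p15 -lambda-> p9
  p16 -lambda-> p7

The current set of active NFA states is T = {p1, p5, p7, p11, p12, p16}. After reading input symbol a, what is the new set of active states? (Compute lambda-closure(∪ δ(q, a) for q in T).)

{p1, p2, p5, p7, p8, p11, p12, p14, p16}

p11 on a → {p14}.
p12 on a → {p8}.
No a-transition from p1, p5, p7, p16.
Union after reading a: {p8, p14}.
Now take the lambda-closure:
From p14 via lambda: add p2.
From p2 via lambda: add p5, p11.
From p11 via lambda: add p12, p16.
From p16 via lambda: add p7.
From p7 via lambda: add p1.
No new states can be added; the closed set is {p1, p2, p5, p7, p8, p11, p12, p14, p16}.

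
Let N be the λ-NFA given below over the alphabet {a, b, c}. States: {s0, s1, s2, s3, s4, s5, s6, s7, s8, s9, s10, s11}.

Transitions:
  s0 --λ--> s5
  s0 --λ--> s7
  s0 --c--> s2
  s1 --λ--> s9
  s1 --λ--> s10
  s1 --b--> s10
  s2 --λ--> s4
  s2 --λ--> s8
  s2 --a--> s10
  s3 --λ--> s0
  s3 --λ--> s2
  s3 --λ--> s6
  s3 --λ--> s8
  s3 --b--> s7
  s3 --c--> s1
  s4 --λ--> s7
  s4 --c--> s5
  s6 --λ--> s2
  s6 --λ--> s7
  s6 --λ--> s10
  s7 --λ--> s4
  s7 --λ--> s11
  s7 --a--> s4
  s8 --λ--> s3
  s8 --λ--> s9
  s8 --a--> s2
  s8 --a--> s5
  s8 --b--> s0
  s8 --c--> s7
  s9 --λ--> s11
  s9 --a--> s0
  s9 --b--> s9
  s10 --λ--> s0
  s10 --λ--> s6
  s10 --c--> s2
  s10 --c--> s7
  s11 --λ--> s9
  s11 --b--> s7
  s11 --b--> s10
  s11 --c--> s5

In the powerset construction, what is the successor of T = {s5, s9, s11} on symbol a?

{s0, s4, s5, s7, s9, s11}

s9 on a → {s0}.
No a-transition from s5, s11.
Union after reading a: {s0}.
Now take the λ-closure:
From s0 via λ: add s5, s7.
From s7 via λ: add s4, s11.
From s11 via λ: add s9.
No new states can be added; the closed set is {s0, s4, s5, s7, s9, s11}.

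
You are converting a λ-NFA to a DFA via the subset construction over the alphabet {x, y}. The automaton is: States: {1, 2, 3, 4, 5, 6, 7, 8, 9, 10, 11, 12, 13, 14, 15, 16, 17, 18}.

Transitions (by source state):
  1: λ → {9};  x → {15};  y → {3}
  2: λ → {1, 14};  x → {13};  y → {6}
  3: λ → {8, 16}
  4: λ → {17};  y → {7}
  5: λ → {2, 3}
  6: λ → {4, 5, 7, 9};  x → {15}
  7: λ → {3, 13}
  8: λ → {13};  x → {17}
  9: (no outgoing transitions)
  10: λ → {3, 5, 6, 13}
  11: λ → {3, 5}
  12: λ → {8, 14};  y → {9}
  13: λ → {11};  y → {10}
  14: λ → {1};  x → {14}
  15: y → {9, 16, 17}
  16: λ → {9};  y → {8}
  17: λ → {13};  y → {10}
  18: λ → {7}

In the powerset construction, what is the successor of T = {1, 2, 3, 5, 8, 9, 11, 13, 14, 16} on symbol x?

{1, 2, 3, 5, 8, 9, 11, 13, 14, 15, 16, 17}

1 on x → {15}.
2 on x → {13}.
8 on x → {17}.
14 on x → {14}.
No x-transition from 3, 5, 9, 11, 13, 16.
Union after reading x: {13, 14, 15, 17}.
Now take the λ-closure:
From 13 via λ: add 11.
From 14 via λ: add 1.
From 1 via λ: add 9.
From 11 via λ: add 3, 5.
From 3 via λ: add 8, 16.
From 5 via λ: add 2.
No new states can be added; the closed set is {1, 2, 3, 5, 8, 9, 11, 13, 14, 15, 16, 17}.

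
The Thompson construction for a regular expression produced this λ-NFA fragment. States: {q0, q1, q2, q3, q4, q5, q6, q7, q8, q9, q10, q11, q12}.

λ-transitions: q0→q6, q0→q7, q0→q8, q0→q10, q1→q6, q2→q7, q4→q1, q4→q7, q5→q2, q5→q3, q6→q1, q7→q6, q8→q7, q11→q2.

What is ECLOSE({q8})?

{q1, q6, q7, q8}

Start with {q8}.
From q8 via λ: add q7.
From q7 via λ: add q6.
From q6 via λ: add q1.
No new states can be added; the closed set is {q1, q6, q7, q8}.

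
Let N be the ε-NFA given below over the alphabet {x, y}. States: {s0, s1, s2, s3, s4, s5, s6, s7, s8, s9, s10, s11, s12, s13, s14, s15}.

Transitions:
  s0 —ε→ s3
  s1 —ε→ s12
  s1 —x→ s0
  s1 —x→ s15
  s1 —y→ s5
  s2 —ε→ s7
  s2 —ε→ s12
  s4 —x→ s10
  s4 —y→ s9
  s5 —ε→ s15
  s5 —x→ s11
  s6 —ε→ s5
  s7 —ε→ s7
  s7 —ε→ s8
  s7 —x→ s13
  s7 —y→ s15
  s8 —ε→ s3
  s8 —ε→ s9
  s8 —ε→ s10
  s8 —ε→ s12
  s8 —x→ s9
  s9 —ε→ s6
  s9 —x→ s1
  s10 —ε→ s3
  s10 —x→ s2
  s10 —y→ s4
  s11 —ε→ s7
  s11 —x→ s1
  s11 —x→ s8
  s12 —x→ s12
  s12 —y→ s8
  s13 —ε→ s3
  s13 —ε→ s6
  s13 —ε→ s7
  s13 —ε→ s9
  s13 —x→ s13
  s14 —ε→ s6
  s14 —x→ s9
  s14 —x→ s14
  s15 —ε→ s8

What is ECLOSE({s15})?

Start with {s15}.
From s15 via ε: add s8.
From s8 via ε: add s3, s9, s10, s12.
From s9 via ε: add s6.
From s6 via ε: add s5.
No new states can be added; the closed set is {s3, s5, s6, s8, s9, s10, s12, s15}.

{s3, s5, s6, s8, s9, s10, s12, s15}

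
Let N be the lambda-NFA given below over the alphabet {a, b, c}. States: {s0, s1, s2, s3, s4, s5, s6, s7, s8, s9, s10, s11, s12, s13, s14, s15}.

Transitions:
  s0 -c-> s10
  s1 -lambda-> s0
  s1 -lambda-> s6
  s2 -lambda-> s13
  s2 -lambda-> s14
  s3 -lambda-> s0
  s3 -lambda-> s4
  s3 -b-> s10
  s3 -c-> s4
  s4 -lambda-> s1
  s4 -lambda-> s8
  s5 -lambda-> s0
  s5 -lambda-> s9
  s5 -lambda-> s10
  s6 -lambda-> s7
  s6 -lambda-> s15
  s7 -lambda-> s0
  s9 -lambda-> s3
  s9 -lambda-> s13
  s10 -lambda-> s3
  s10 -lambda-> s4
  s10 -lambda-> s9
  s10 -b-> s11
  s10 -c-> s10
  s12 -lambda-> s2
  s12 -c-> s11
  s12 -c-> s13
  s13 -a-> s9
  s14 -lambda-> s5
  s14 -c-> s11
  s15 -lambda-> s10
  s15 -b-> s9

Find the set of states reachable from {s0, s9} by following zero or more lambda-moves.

{s0, s1, s3, s4, s6, s7, s8, s9, s10, s13, s15}

Start with {s0, s9}.
From s9 via lambda: add s3, s13.
From s3 via lambda: add s4.
From s4 via lambda: add s1, s8.
From s1 via lambda: add s6.
From s6 via lambda: add s7, s15.
From s15 via lambda: add s10.
No new states can be added; the closed set is {s0, s1, s3, s4, s6, s7, s8, s9, s10, s13, s15}.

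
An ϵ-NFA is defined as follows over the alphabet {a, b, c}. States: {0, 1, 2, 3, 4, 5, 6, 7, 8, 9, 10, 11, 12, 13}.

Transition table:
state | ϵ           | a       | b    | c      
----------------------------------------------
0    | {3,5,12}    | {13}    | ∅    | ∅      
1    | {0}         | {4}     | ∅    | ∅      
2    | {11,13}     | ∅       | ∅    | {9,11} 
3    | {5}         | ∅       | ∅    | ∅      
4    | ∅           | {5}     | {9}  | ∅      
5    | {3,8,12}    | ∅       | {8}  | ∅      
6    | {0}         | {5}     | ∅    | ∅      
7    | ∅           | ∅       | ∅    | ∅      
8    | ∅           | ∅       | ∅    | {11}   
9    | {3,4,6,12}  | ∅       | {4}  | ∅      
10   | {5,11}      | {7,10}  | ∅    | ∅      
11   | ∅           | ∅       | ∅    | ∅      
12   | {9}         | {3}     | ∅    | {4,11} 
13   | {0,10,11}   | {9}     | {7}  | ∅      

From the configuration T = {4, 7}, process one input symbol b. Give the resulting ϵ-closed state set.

{0, 3, 4, 5, 6, 8, 9, 12}

4 on b → {9}.
No b-transition from 7.
Union after reading b: {9}.
Now take the ϵ-closure:
From 9 via ϵ: add 3, 4, 6, 12.
From 3 via ϵ: add 5.
From 6 via ϵ: add 0.
From 5 via ϵ: add 8.
No new states can be added; the closed set is {0, 3, 4, 5, 6, 8, 9, 12}.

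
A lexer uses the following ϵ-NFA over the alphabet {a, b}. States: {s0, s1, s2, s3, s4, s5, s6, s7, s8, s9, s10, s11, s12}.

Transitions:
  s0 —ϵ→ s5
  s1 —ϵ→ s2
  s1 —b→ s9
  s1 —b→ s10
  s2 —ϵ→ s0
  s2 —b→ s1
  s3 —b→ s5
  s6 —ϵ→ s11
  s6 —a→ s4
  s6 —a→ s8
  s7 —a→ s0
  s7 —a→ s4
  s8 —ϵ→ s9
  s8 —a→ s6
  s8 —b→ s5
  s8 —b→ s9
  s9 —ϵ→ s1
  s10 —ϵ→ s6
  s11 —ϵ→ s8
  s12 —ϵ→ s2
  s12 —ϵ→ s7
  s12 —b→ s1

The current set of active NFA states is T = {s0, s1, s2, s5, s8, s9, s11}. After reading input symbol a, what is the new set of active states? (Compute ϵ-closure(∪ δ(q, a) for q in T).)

s8 on a → {s6}.
No a-transition from s0, s1, s2, s5, s9, s11.
Union after reading a: {s6}.
Now take the ϵ-closure:
From s6 via ϵ: add s11.
From s11 via ϵ: add s8.
From s8 via ϵ: add s9.
From s9 via ϵ: add s1.
From s1 via ϵ: add s2.
From s2 via ϵ: add s0.
From s0 via ϵ: add s5.
No new states can be added; the closed set is {s0, s1, s2, s5, s6, s8, s9, s11}.

{s0, s1, s2, s5, s6, s8, s9, s11}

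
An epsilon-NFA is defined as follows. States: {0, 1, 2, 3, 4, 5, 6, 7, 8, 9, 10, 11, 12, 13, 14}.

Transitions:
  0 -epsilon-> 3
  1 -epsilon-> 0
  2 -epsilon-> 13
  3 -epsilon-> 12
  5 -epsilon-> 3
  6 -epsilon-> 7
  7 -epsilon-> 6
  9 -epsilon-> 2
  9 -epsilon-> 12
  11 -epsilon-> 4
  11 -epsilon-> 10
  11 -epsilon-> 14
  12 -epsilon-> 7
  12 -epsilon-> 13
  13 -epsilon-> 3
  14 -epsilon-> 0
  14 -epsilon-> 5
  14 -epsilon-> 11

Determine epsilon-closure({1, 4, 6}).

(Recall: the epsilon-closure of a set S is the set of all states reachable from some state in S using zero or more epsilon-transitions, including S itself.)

Start with {1, 4, 6}.
From 1 via epsilon: add 0.
From 6 via epsilon: add 7.
From 0 via epsilon: add 3.
From 3 via epsilon: add 12.
From 12 via epsilon: add 13.
No new states can be added; the closed set is {0, 1, 3, 4, 6, 7, 12, 13}.

{0, 1, 3, 4, 6, 7, 12, 13}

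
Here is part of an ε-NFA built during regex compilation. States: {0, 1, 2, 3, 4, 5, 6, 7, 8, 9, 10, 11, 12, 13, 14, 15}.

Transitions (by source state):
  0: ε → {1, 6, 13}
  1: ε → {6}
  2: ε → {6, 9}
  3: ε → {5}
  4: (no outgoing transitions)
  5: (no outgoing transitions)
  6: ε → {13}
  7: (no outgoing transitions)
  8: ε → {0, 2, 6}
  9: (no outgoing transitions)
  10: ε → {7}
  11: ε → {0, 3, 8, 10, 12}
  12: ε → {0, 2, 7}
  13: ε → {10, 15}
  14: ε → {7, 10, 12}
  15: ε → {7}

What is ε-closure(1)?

{1, 6, 7, 10, 13, 15}

Start with {1}.
From 1 via ε: add 6.
From 6 via ε: add 13.
From 13 via ε: add 10, 15.
From 10 via ε: add 7.
No new states can be added; the closed set is {1, 6, 7, 10, 13, 15}.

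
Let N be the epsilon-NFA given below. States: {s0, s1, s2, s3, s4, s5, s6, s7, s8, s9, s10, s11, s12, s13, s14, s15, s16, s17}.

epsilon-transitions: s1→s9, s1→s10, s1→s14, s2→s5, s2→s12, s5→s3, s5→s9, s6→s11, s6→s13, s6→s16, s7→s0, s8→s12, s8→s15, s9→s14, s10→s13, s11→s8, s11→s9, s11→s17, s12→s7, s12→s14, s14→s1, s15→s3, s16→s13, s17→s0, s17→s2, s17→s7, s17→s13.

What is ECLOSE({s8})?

Start with {s8}.
From s8 via epsilon: add s12, s15.
From s12 via epsilon: add s7, s14.
From s15 via epsilon: add s3.
From s7 via epsilon: add s0.
From s14 via epsilon: add s1.
From s1 via epsilon: add s9, s10.
From s10 via epsilon: add s13.
No new states can be added; the closed set is {s0, s1, s3, s7, s8, s9, s10, s12, s13, s14, s15}.

{s0, s1, s3, s7, s8, s9, s10, s12, s13, s14, s15}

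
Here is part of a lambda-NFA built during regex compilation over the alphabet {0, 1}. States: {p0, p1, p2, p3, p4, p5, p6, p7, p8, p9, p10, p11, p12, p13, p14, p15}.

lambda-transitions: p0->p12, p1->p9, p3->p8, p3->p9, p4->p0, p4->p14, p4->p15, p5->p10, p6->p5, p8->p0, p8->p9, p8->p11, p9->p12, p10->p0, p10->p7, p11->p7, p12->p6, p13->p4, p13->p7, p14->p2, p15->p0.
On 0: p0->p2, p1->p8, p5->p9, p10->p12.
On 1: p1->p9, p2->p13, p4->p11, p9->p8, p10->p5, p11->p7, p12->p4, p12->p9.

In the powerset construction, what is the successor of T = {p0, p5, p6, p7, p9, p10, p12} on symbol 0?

p0 on 0 → {p2}.
p5 on 0 → {p9}.
p10 on 0 → {p12}.
No 0-transition from p6, p7, p9, p12.
Union after reading 0: {p2, p9, p12}.
Now take the lambda-closure:
From p12 via lambda: add p6.
From p6 via lambda: add p5.
From p5 via lambda: add p10.
From p10 via lambda: add p0, p7.
No new states can be added; the closed set is {p0, p2, p5, p6, p7, p9, p10, p12}.

{p0, p2, p5, p6, p7, p9, p10, p12}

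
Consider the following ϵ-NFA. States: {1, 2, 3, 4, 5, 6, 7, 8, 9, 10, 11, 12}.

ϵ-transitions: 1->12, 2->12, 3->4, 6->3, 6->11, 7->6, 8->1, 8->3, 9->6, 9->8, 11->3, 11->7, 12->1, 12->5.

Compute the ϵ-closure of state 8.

{1, 3, 4, 5, 8, 12}

Start with {8}.
From 8 via ϵ: add 1, 3.
From 1 via ϵ: add 12.
From 3 via ϵ: add 4.
From 12 via ϵ: add 5.
No new states can be added; the closed set is {1, 3, 4, 5, 8, 12}.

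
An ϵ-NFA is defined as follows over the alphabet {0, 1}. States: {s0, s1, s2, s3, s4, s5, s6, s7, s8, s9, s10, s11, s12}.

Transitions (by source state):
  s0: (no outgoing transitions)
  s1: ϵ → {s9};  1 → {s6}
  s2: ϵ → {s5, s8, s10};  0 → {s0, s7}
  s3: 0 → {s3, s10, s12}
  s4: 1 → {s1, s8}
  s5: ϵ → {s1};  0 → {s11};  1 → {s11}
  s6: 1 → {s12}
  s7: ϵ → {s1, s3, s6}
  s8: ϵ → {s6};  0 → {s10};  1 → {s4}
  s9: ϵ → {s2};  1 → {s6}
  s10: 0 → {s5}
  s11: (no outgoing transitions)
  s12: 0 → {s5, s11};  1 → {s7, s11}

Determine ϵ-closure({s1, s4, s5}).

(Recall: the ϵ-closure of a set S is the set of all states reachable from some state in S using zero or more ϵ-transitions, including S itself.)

{s1, s2, s4, s5, s6, s8, s9, s10}

Start with {s1, s4, s5}.
From s1 via ϵ: add s9.
From s9 via ϵ: add s2.
From s2 via ϵ: add s8, s10.
From s8 via ϵ: add s6.
No new states can be added; the closed set is {s1, s2, s4, s5, s6, s8, s9, s10}.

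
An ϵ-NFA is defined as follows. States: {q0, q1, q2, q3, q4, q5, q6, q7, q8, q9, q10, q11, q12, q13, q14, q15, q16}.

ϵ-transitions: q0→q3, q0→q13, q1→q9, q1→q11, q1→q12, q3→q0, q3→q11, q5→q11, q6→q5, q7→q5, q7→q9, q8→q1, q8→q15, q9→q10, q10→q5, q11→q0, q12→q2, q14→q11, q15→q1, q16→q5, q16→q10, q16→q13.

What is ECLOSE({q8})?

Start with {q8}.
From q8 via ϵ: add q1, q15.
From q1 via ϵ: add q9, q11, q12.
From q9 via ϵ: add q10.
From q11 via ϵ: add q0.
From q12 via ϵ: add q2.
From q0 via ϵ: add q3, q13.
From q10 via ϵ: add q5.
No new states can be added; the closed set is {q0, q1, q2, q3, q5, q8, q9, q10, q11, q12, q13, q15}.

{q0, q1, q2, q3, q5, q8, q9, q10, q11, q12, q13, q15}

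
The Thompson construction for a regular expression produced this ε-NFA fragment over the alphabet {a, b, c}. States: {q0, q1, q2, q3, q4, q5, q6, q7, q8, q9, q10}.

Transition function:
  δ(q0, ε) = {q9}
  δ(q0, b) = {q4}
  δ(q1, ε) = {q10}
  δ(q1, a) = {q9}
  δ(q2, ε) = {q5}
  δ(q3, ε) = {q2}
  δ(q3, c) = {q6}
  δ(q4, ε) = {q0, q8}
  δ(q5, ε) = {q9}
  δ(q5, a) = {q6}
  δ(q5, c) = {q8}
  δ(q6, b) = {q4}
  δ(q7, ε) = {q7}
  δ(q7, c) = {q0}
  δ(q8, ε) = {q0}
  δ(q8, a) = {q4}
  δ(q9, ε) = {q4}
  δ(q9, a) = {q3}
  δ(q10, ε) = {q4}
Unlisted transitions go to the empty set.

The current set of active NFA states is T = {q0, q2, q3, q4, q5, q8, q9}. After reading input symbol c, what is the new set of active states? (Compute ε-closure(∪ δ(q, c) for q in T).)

q3 on c → {q6}.
q5 on c → {q8}.
No c-transition from q0, q2, q4, q8, q9.
Union after reading c: {q6, q8}.
Now take the ε-closure:
From q8 via ε: add q0.
From q0 via ε: add q9.
From q9 via ε: add q4.
No new states can be added; the closed set is {q0, q4, q6, q8, q9}.

{q0, q4, q6, q8, q9}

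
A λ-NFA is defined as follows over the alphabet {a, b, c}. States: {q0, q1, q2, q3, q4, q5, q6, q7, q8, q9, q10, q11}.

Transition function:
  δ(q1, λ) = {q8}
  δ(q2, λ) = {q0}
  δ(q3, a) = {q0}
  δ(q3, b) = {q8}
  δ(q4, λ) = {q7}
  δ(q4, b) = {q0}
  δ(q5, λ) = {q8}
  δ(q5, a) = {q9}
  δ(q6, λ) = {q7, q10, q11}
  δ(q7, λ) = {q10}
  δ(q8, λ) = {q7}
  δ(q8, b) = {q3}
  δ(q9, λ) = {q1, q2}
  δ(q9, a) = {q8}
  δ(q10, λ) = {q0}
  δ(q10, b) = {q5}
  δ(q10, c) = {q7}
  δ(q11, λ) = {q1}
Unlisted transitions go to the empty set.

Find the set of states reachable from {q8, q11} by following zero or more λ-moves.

{q0, q1, q7, q8, q10, q11}

Start with {q8, q11}.
From q8 via λ: add q7.
From q11 via λ: add q1.
From q7 via λ: add q10.
From q10 via λ: add q0.
No new states can be added; the closed set is {q0, q1, q7, q8, q10, q11}.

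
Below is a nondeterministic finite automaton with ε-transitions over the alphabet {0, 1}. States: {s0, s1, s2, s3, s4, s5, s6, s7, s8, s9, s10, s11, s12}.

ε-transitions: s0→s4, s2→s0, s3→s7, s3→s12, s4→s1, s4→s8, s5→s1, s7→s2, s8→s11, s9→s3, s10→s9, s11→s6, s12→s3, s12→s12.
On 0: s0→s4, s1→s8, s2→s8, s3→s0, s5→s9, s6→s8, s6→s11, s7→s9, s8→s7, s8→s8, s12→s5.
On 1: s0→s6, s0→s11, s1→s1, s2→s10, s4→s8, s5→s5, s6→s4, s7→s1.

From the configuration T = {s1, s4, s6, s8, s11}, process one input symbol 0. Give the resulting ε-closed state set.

s1 on 0 → {s8}.
s6 on 0 → {s8, s11}.
s8 on 0 → {s7, s8}.
No 0-transition from s4, s11.
Union after reading 0: {s7, s8, s11}.
Now take the ε-closure:
From s7 via ε: add s2.
From s11 via ε: add s6.
From s2 via ε: add s0.
From s0 via ε: add s4.
From s4 via ε: add s1.
No new states can be added; the closed set is {s0, s1, s2, s4, s6, s7, s8, s11}.

{s0, s1, s2, s4, s6, s7, s8, s11}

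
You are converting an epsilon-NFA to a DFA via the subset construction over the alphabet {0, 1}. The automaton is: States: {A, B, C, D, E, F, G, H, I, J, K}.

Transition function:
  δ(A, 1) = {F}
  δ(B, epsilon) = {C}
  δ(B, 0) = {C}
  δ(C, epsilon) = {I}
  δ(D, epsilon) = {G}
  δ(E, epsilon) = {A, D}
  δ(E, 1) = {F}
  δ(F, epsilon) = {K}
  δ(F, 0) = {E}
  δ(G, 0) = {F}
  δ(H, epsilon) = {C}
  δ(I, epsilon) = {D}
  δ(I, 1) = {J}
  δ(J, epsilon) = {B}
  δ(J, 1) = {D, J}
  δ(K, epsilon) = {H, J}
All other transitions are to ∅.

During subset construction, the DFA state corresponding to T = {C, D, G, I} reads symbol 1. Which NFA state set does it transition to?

I on 1 → {J}.
No 1-transition from C, D, G.
Union after reading 1: {J}.
Now take the epsilon-closure:
From J via epsilon: add B.
From B via epsilon: add C.
From C via epsilon: add I.
From I via epsilon: add D.
From D via epsilon: add G.
No new states can be added; the closed set is {B, C, D, G, I, J}.

{B, C, D, G, I, J}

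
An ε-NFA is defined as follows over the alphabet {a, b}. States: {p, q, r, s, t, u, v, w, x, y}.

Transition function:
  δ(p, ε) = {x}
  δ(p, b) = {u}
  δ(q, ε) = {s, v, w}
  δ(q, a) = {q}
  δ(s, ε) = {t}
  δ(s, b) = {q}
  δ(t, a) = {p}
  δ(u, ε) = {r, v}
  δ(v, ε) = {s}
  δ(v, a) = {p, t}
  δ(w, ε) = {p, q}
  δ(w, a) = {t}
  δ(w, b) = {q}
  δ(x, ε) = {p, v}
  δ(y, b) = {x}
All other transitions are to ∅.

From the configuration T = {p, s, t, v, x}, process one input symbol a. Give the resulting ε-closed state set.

{p, s, t, v, x}

t on a → {p}.
v on a → {p, t}.
No a-transition from p, s, x.
Union after reading a: {p, t}.
Now take the ε-closure:
From p via ε: add x.
From x via ε: add v.
From v via ε: add s.
No new states can be added; the closed set is {p, s, t, v, x}.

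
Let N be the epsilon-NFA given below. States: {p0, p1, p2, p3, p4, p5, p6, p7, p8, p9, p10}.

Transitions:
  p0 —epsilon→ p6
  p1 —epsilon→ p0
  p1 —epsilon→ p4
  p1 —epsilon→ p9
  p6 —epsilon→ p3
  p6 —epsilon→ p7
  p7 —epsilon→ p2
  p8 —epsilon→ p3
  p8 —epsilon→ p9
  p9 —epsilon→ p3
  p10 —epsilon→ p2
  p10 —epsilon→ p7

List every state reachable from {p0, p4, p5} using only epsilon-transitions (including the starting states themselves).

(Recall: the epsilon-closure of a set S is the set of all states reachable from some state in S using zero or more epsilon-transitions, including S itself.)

Start with {p0, p4, p5}.
From p0 via epsilon: add p6.
From p6 via epsilon: add p3, p7.
From p7 via epsilon: add p2.
No new states can be added; the closed set is {p0, p2, p3, p4, p5, p6, p7}.

{p0, p2, p3, p4, p5, p6, p7}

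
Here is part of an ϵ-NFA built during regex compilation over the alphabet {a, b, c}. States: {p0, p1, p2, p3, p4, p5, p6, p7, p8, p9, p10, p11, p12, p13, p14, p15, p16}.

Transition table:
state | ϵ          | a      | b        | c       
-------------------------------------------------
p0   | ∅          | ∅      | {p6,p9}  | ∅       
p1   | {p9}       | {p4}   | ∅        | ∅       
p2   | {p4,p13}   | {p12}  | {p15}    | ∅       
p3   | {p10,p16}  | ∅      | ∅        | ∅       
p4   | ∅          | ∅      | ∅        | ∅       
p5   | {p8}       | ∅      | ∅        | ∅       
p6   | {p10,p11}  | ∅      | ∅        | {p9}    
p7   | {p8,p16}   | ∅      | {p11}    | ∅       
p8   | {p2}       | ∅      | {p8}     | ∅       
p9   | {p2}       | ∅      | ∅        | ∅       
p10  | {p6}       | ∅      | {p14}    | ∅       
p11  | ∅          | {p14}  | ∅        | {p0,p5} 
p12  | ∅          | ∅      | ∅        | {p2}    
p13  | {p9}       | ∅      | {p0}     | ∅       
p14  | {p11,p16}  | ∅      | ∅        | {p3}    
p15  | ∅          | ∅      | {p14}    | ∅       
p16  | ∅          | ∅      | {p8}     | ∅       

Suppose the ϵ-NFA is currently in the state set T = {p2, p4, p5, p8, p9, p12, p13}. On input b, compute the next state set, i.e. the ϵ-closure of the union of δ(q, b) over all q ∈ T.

p2 on b → {p15}.
p8 on b → {p8}.
p13 on b → {p0}.
No b-transition from p4, p5, p9, p12.
Union after reading b: {p0, p8, p15}.
Now take the ϵ-closure:
From p8 via ϵ: add p2.
From p2 via ϵ: add p4, p13.
From p13 via ϵ: add p9.
No new states can be added; the closed set is {p0, p2, p4, p8, p9, p13, p15}.

{p0, p2, p4, p8, p9, p13, p15}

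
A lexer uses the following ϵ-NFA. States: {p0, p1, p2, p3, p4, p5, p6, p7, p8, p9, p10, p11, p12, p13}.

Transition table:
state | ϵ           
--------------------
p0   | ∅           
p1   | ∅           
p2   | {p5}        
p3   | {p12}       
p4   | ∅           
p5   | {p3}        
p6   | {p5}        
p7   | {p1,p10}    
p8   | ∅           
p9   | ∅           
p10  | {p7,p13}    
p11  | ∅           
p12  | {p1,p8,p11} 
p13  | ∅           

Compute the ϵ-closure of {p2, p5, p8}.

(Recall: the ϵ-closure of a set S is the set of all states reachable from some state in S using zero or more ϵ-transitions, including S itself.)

Start with {p2, p5, p8}.
From p5 via ϵ: add p3.
From p3 via ϵ: add p12.
From p12 via ϵ: add p1, p11.
No new states can be added; the closed set is {p1, p2, p3, p5, p8, p11, p12}.

{p1, p2, p3, p5, p8, p11, p12}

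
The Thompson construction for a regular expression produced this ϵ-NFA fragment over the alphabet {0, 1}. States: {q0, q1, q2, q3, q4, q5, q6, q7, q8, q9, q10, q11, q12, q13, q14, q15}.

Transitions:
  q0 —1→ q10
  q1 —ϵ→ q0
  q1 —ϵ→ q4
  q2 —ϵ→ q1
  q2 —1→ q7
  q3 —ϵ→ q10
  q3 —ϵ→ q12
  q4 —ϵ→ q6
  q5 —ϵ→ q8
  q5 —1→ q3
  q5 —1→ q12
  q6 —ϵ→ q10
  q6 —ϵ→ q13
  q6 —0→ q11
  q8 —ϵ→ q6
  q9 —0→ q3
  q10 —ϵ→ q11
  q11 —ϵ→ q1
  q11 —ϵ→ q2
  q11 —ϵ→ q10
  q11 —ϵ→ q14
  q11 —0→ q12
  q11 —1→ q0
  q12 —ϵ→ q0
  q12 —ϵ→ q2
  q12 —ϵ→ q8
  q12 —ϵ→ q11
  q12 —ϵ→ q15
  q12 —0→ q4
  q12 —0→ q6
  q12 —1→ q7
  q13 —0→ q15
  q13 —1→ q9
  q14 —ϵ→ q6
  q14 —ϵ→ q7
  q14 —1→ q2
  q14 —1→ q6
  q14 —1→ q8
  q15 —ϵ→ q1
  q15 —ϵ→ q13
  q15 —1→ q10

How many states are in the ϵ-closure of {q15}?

Start with {q15}.
From q15 via ϵ: add q1, q13.
From q1 via ϵ: add q0, q4.
From q4 via ϵ: add q6.
From q6 via ϵ: add q10.
From q10 via ϵ: add q11.
From q11 via ϵ: add q2, q14.
From q14 via ϵ: add q7.
ϵ-closure = {q0, q1, q2, q4, q6, q7, q10, q11, q13, q14, q15}, which has 11 states.

11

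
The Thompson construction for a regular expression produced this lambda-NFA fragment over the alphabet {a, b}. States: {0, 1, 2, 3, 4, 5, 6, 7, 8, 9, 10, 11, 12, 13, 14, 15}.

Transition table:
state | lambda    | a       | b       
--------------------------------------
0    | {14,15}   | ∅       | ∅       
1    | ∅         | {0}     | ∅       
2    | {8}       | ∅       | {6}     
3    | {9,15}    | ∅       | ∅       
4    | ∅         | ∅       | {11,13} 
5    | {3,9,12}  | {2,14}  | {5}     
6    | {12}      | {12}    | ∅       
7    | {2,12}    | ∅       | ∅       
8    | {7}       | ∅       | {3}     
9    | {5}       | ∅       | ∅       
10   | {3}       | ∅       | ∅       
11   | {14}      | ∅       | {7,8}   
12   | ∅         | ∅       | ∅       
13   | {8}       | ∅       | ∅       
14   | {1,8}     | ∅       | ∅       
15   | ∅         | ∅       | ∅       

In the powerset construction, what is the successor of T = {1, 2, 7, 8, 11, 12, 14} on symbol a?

{0, 1, 2, 7, 8, 12, 14, 15}

1 on a → {0}.
No a-transition from 2, 7, 8, 11, 12, 14.
Union after reading a: {0}.
Now take the lambda-closure:
From 0 via lambda: add 14, 15.
From 14 via lambda: add 1, 8.
From 8 via lambda: add 7.
From 7 via lambda: add 2, 12.
No new states can be added; the closed set is {0, 1, 2, 7, 8, 12, 14, 15}.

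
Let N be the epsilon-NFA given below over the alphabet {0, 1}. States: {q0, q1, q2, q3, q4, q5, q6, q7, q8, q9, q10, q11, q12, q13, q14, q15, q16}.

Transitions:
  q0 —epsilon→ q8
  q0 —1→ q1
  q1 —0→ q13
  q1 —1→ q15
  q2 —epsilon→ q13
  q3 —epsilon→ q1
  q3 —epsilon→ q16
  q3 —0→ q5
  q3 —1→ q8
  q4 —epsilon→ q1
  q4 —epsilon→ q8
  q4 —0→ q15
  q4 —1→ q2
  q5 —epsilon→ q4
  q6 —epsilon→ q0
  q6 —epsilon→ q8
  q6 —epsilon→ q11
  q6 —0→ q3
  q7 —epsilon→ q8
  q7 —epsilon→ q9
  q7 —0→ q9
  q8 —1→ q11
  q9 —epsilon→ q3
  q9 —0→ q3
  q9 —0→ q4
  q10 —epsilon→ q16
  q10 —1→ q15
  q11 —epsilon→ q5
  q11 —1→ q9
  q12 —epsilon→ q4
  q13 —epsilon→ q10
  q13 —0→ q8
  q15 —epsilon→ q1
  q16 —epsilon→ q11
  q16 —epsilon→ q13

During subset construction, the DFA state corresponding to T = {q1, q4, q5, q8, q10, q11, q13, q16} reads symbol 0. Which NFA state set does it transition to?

{q1, q4, q5, q8, q10, q11, q13, q15, q16}

q1 on 0 → {q13}.
q4 on 0 → {q15}.
q13 on 0 → {q8}.
No 0-transition from q5, q8, q10, q11, q16.
Union after reading 0: {q8, q13, q15}.
Now take the epsilon-closure:
From q13 via epsilon: add q10.
From q15 via epsilon: add q1.
From q10 via epsilon: add q16.
From q16 via epsilon: add q11.
From q11 via epsilon: add q5.
From q5 via epsilon: add q4.
No new states can be added; the closed set is {q1, q4, q5, q8, q10, q11, q13, q15, q16}.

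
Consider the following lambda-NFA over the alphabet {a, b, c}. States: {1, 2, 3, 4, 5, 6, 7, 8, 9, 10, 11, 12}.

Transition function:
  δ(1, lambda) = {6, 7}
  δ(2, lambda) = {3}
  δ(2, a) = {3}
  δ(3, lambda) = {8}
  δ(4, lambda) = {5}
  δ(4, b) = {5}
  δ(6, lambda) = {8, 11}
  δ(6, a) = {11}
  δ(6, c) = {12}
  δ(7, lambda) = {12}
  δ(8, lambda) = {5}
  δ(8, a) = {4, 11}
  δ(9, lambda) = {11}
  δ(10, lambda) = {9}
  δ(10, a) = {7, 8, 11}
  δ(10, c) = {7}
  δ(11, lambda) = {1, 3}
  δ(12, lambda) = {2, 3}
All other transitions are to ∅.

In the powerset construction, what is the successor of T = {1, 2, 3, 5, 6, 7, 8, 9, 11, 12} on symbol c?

6 on c → {12}.
No c-transition from 1, 2, 3, 5, 7, 8, 9, 11, 12.
Union after reading c: {12}.
Now take the lambda-closure:
From 12 via lambda: add 2, 3.
From 3 via lambda: add 8.
From 8 via lambda: add 5.
No new states can be added; the closed set is {2, 3, 5, 8, 12}.

{2, 3, 5, 8, 12}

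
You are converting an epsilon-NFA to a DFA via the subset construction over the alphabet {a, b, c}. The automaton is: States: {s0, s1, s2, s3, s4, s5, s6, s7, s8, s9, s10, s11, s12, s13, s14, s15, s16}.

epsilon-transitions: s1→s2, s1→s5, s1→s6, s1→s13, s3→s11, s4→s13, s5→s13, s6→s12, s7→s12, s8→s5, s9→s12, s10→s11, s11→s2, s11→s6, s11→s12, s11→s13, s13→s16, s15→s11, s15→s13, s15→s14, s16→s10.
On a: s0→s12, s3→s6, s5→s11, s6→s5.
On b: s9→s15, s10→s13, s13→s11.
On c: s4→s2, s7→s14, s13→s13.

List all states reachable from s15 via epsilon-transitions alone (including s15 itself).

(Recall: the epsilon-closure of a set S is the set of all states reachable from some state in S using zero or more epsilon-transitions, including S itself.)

{s2, s6, s10, s11, s12, s13, s14, s15, s16}

Start with {s15}.
From s15 via epsilon: add s11, s13, s14.
From s11 via epsilon: add s2, s6, s12.
From s13 via epsilon: add s16.
From s16 via epsilon: add s10.
No new states can be added; the closed set is {s2, s6, s10, s11, s12, s13, s14, s15, s16}.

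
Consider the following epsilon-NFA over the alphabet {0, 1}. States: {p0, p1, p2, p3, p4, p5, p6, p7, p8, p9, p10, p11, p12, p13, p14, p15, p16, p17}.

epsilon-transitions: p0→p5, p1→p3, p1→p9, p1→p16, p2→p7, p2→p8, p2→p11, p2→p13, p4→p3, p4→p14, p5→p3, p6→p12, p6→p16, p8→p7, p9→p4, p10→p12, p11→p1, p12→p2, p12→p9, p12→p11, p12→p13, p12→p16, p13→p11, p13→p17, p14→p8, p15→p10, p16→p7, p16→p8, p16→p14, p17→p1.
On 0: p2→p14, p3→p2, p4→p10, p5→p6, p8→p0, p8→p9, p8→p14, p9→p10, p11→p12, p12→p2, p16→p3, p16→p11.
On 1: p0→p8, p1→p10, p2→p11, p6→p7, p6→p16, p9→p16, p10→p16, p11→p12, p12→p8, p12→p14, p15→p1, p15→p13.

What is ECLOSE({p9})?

{p3, p4, p7, p8, p9, p14}

Start with {p9}.
From p9 via epsilon: add p4.
From p4 via epsilon: add p3, p14.
From p14 via epsilon: add p8.
From p8 via epsilon: add p7.
No new states can be added; the closed set is {p3, p4, p7, p8, p9, p14}.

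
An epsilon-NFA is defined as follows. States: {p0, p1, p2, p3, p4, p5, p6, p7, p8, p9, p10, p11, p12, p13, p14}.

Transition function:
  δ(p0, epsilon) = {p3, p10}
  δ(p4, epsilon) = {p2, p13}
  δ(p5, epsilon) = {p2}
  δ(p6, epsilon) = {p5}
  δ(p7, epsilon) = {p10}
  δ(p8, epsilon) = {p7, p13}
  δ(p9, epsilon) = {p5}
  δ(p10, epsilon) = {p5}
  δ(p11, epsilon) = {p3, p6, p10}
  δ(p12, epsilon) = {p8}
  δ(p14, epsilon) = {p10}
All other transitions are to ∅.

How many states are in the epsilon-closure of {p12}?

Start with {p12}.
From p12 via epsilon: add p8.
From p8 via epsilon: add p7, p13.
From p7 via epsilon: add p10.
From p10 via epsilon: add p5.
From p5 via epsilon: add p2.
epsilon-closure = {p2, p5, p7, p8, p10, p12, p13}, which has 7 states.

7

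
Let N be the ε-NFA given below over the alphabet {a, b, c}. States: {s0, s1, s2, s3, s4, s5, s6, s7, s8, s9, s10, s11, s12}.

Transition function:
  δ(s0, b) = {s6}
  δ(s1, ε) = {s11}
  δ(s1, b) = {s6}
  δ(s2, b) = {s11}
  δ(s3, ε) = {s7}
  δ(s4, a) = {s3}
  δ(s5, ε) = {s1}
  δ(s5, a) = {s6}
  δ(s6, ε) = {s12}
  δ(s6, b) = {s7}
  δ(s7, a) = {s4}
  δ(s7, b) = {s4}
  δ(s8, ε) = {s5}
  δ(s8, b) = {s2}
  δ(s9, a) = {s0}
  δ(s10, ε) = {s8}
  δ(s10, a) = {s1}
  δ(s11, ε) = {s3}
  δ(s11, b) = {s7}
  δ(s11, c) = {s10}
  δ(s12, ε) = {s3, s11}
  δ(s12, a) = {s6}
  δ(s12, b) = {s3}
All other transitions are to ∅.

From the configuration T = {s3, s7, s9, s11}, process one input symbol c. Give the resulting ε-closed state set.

s11 on c → {s10}.
No c-transition from s3, s7, s9.
Union after reading c: {s10}.
Now take the ε-closure:
From s10 via ε: add s8.
From s8 via ε: add s5.
From s5 via ε: add s1.
From s1 via ε: add s11.
From s11 via ε: add s3.
From s3 via ε: add s7.
No new states can be added; the closed set is {s1, s3, s5, s7, s8, s10, s11}.

{s1, s3, s5, s7, s8, s10, s11}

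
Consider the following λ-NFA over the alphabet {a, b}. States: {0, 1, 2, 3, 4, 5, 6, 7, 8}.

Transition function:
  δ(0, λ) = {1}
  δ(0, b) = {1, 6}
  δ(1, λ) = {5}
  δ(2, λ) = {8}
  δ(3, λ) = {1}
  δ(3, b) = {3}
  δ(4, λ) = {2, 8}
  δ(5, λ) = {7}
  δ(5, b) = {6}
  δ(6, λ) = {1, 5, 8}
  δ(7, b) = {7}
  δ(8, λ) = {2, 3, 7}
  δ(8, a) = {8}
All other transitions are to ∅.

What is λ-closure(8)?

{1, 2, 3, 5, 7, 8}

Start with {8}.
From 8 via λ: add 2, 3, 7.
From 3 via λ: add 1.
From 1 via λ: add 5.
No new states can be added; the closed set is {1, 2, 3, 5, 7, 8}.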